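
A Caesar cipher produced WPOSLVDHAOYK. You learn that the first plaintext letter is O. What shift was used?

8

From the crib: W(22)−O(14)=8, so the shift is 8.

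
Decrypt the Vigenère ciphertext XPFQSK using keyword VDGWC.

Repeat the key across the ciphertext: VDGWCV
X(23)−V(21): 2 → C
P(15)−D(3): 12 → M
F(5)−G(6): -1≡25 → Z
Q(16)−W(22): -6≡20 → U
S(18)−C(2): 16 → Q
K(10)−V(21): -11≡15 → P

CMZUQP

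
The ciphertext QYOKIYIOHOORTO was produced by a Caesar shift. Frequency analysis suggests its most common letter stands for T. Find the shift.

The most frequent ciphertext letter is O (appears 5 times).
O is position 14; T is position 19.
Shift = -5≡21.

21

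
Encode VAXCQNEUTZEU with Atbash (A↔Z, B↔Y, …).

V(21) → E(4)
A(0) → Z(25)
X(23) → C(2)
C(2) → X(23)
Q(16) → J(9)
N(13) → M(12)
E(4) → V(21)
U(20) → F(5)
T(19) → G(6)
Z(25) → A(0)
E(4) → V(21)
U(20) → F(5)

EZCXJMVFGAVF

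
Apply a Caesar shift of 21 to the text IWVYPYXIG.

I(8): 8+21=29≡3 → D
W(22): 22+21=43≡17 → R
V(21): 21+21=42≡16 → Q
Y(24): 24+21=45≡19 → T
P(15): 15+21=36≡10 → K
Y(24): 24+21=45≡19 → T
X(23): 23+21=44≡18 → S
I(8): 8+21=29≡3 → D
G(6): 6+21=27≡1 → B

DRQTKTSDB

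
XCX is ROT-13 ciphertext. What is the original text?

X(23): 23−13=10 → K
C(2): 2−13=-11≡15 → P
X(23): 23−13=10 → K

KPK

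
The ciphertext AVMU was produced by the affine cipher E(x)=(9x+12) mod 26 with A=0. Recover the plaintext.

The inverse of 9 mod 26 is 3, since 9·3=27≡1. Apply D(y)=3·(y−12) mod 26:
A(0): 3·(0−12)=-36≡16 → Q
V(21): 3·(21−12)=27≡1 → B
M(12): 3·(12−12)=0 → A
U(20): 3·(20−12)=24 → Y

QBAY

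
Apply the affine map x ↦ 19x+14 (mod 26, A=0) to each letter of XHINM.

X(23): 19·23+14=451≡9 → J
H(7): 19·7+14=147≡17 → R
I(8): 19·8+14=166≡10 → K
N(13): 19·13+14=261≡1 → B
M(12): 19·12+14=242≡8 → I

JRKBI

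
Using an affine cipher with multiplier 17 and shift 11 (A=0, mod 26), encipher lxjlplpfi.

l(11): 17·11+11=198≡16 → q
x(23): 17·23+11=402≡12 → m
j(9): 17·9+11=164≡8 → i
l(11): 17·11+11=198≡16 → q
p(15): 17·15+11=266≡6 → g
l(11): 17·11+11=198≡16 → q
p(15): 17·15+11=266≡6 → g
f(5): 17·5+11=96≡18 → s
i(8): 17·8+11=147≡17 → r

qmiqgqgsr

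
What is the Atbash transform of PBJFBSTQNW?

KYQUYHGJMD

P(15) → K(10)
B(1) → Y(24)
J(9) → Q(16)
F(5) → U(20)
B(1) → Y(24)
S(18) → H(7)
T(19) → G(6)
Q(16) → J(9)
N(13) → M(12)
W(22) → D(3)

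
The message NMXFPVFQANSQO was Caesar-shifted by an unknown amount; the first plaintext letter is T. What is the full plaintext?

TSDLVBLWGTYWU

From the crib: N(13)−T(19)=-6≡20, so the shift is 20.
Subtract 20 from each ciphertext letter:
N(13): 13−20=-7≡19 → T
M(12): 12−20=-8≡18 → S
X(23): 23−20=3 → D
F(5): 5−20=-15≡11 → L
P(15): 15−20=-5≡21 → V
V(21): 21−20=1 → B
F(5): 5−20=-15≡11 → L
Q(16): 16−20=-4≡22 → W
A(0): 0−20=-20≡6 → G
N(13): 13−20=-7≡19 → T
S(18): 18−20=-2≡24 → Y
Q(16): 16−20=-4≡22 → W
O(14): 14−20=-6≡20 → U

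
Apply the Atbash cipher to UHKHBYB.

FSPSYBY

U(20) → F(5)
H(7) → S(18)
K(10) → P(15)
H(7) → S(18)
B(1) → Y(24)
Y(24) → B(1)
B(1) → Y(24)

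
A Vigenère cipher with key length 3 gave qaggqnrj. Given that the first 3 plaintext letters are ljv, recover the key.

Subtract each crib letter from the matching ciphertext letter (mod 26):
q(16)−l(11)=5 → f
a(0)−j(9)=-9≡17 → r
g(6)−v(21)=-15≡11 → l

frl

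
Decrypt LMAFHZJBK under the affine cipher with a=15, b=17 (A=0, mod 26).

The inverse of 15 mod 26 is 7, since 15·7=105≡1. Apply D(y)=7·(y−17) mod 26:
L(11): 7·(11−17)=-42≡10 → K
M(12): 7·(12−17)=-35≡17 → R
A(0): 7·(0−17)=-119≡11 → L
F(5): 7·(5−17)=-84≡20 → U
H(7): 7·(7−17)=-70≡8 → I
Z(25): 7·(25−17)=56≡4 → E
J(9): 7·(9−17)=-56≡22 → W
B(1): 7·(1−17)=-112≡18 → S
K(10): 7·(10−17)=-49≡3 → D

KRLUIEWSD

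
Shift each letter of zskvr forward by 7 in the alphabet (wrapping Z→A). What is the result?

gzrcy

z(25): 25+7=32≡6 → g
s(18): 18+7=25 → z
k(10): 10+7=17 → r
v(21): 21+7=28≡2 → c
r(17): 17+7=24 → y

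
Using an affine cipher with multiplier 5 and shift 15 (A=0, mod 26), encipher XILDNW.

X(23): 5·23+15=130≡0 → A
I(8): 5·8+15=55≡3 → D
L(11): 5·11+15=70≡18 → S
D(3): 5·3+15=30≡4 → E
N(13): 5·13+15=80≡2 → C
W(22): 5·22+15=125≡21 → V

ADSECV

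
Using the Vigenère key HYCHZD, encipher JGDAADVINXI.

Repeat the key across the message: HYCHZDHYCHZ
J(9)+H(7): 16 → Q
G(6)+Y(24): 30≡4 → E
D(3)+C(2): 5 → F
A(0)+H(7): 7 → H
A(0)+Z(25): 25 → Z
D(3)+D(3): 6 → G
V(21)+H(7): 28≡2 → C
I(8)+Y(24): 32≡6 → G
N(13)+C(2): 15 → P
X(23)+H(7): 30≡4 → E
I(8)+Z(25): 33≡7 → H

QEFHZGCGPEH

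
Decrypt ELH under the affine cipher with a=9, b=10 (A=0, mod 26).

The inverse of 9 mod 26 is 3, since 9·3=27≡1. Apply D(y)=3·(y−10) mod 26:
E(4): 3·(4−10)=-18≡8 → I
L(11): 3·(11−10)=3 → D
H(7): 3·(7−10)=-9≡17 → R

IDR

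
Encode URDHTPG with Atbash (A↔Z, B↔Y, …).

U(20) → F(5)
R(17) → I(8)
D(3) → W(22)
H(7) → S(18)
T(19) → G(6)
P(15) → K(10)
G(6) → T(19)

FIWSGKT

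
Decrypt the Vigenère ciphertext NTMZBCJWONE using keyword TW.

UXTDIGQAVRL

Repeat the key across the ciphertext: TWTWTWTWTWT
N(13)−T(19): -6≡20 → U
T(19)−W(22): -3≡23 → X
M(12)−T(19): -7≡19 → T
Z(25)−W(22): 3 → D
B(1)−T(19): -18≡8 → I
C(2)−W(22): -20≡6 → G
J(9)−T(19): -10≡16 → Q
W(22)−W(22): 0 → A
O(14)−T(19): -5≡21 → V
N(13)−W(22): -9≡17 → R
E(4)−T(19): -15≡11 → L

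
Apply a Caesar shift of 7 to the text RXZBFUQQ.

R(17): 17+7=24 → Y
X(23): 23+7=30≡4 → E
Z(25): 25+7=32≡6 → G
B(1): 1+7=8 → I
F(5): 5+7=12 → M
U(20): 20+7=27≡1 → B
Q(16): 16+7=23 → X
Q(16): 16+7=23 → X

YEGIMBXX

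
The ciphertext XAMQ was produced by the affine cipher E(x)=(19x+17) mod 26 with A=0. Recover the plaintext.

OVXP

The inverse of 19 mod 26 is 11, since 19·11=209≡1. Apply D(y)=11·(y−17) mod 26:
X(23): 11·(23−17)=66≡14 → O
A(0): 11·(0−17)=-187≡21 → V
M(12): 11·(12−17)=-55≡23 → X
Q(16): 11·(16−17)=-11≡15 → P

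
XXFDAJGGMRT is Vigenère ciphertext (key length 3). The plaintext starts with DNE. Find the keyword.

UKB

Subtract each crib letter from the matching ciphertext letter (mod 26):
X(23)−D(3)=20 → U
X(23)−N(13)=10 → K
F(5)−E(4)=1 → B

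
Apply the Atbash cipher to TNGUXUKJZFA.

GMTFCFPQAUZ

T(19) → G(6)
N(13) → M(12)
G(6) → T(19)
U(20) → F(5)
X(23) → C(2)
U(20) → F(5)
K(10) → P(15)
J(9) → Q(16)
Z(25) → A(0)
F(5) → U(20)
A(0) → Z(25)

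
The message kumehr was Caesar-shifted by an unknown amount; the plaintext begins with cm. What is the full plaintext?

From the crib: k(10)−c(2)=8, so the shift is 8.
Subtract 8 from each ciphertext letter:
k(10): 10−8=2 → c
u(20): 20−8=12 → m
m(12): 12−8=4 → e
e(4): 4−8=-4≡22 → w
h(7): 7−8=-1≡25 → z
r(17): 17−8=9 → j

cmewzj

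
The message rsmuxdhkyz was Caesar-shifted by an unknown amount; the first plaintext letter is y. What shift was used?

19

From the crib: r(17)−y(24)=-7≡19, so the shift is 19.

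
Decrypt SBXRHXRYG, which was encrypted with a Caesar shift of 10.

IRNHXNHOW

S(18): 18−10=8 → I
B(1): 1−10=-9≡17 → R
X(23): 23−10=13 → N
R(17): 17−10=7 → H
H(7): 7−10=-3≡23 → X
X(23): 23−10=13 → N
R(17): 17−10=7 → H
Y(24): 24−10=14 → O
G(6): 6−10=-4≡22 → W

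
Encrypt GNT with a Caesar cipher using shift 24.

G(6): 6+24=30≡4 → E
N(13): 13+24=37≡11 → L
T(19): 19+24=43≡17 → R

ELR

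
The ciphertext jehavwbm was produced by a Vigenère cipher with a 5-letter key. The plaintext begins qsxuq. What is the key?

Subtract each crib letter from the matching ciphertext letter (mod 26):
j(9)−q(16)=-7≡19 → t
e(4)−s(18)=-14≡12 → m
h(7)−x(23)=-16≡10 → k
a(0)−u(20)=-20≡6 → g
v(21)−q(16)=5 → f

tmkgf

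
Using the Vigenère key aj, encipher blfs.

Repeat the key across the message: ajaj
b(1)+a(0): 1 → b
l(11)+j(9): 20 → u
f(5)+a(0): 5 → f
s(18)+j(9): 27≡1 → b

bufb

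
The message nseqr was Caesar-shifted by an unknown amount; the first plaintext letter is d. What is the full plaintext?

diugh

From the crib: n(13)−d(3)=10, so the shift is 10.
Subtract 10 from each ciphertext letter:
n(13): 13−10=3 → d
s(18): 18−10=8 → i
e(4): 4−10=-6≡20 → u
q(16): 16−10=6 → g
r(17): 17−10=7 → h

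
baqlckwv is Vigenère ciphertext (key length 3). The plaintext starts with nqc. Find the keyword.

oko

Subtract each crib letter from the matching ciphertext letter (mod 26):
b(1)−n(13)=-12≡14 → o
a(0)−q(16)=-16≡10 → k
q(16)−c(2)=14 → o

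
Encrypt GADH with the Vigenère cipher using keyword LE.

Repeat the key across the message: LELE
G(6)+L(11): 17 → R
A(0)+E(4): 4 → E
D(3)+L(11): 14 → O
H(7)+E(4): 11 → L

REOL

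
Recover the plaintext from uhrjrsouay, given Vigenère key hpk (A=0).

nshccihfqr

Repeat the key across the ciphertext: hpkhpkhpkh
u(20)−h(7): 13 → n
h(7)−p(15): -8≡18 → s
r(17)−k(10): 7 → h
j(9)−h(7): 2 → c
r(17)−p(15): 2 → c
s(18)−k(10): 8 → i
o(14)−h(7): 7 → h
u(20)−p(15): 5 → f
a(0)−k(10): -10≡16 → q
y(24)−h(7): 17 → r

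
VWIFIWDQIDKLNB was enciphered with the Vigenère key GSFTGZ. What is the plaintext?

Repeat the key across the ciphertext: GSFTGZGSFTGZGS
V(21)−G(6): 15 → P
W(22)−S(18): 4 → E
I(8)−F(5): 3 → D
F(5)−T(19): -14≡12 → M
I(8)−G(6): 2 → C
W(22)−Z(25): -3≡23 → X
D(3)−G(6): -3≡23 → X
Q(16)−S(18): -2≡24 → Y
I(8)−F(5): 3 → D
D(3)−T(19): -16≡10 → K
K(10)−G(6): 4 → E
L(11)−Z(25): -14≡12 → M
N(13)−G(6): 7 → H
B(1)−S(18): -17≡9 → J

PEDMCXXYDKEMHJ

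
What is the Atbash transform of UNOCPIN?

U(20) → F(5)
N(13) → M(12)
O(14) → L(11)
C(2) → X(23)
P(15) → K(10)
I(8) → R(17)
N(13) → M(12)

FMLXKRM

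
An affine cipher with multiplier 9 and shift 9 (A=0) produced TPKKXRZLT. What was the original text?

The inverse of 9 mod 26 is 3, since 9·3=27≡1. Apply D(y)=3·(y−9) mod 26:
T(19): 3·(19−9)=30≡4 → E
P(15): 3·(15−9)=18 → S
K(10): 3·(10−9)=3 → D
K(10): 3·(10−9)=3 → D
X(23): 3·(23−9)=42≡16 → Q
R(17): 3·(17−9)=24 → Y
Z(25): 3·(25−9)=48≡22 → W
L(11): 3·(11−9)=6 → G
T(19): 3·(19−9)=30≡4 → E

ESDDQYWGE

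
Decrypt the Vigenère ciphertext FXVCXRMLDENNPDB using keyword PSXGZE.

QFYWYNXTGYOJALE

Repeat the key across the ciphertext: PSXGZEPSXGZEPSX
F(5)−P(15): -10≡16 → Q
X(23)−S(18): 5 → F
V(21)−X(23): -2≡24 → Y
C(2)−G(6): -4≡22 → W
X(23)−Z(25): -2≡24 → Y
R(17)−E(4): 13 → N
M(12)−P(15): -3≡23 → X
L(11)−S(18): -7≡19 → T
D(3)−X(23): -20≡6 → G
E(4)−G(6): -2≡24 → Y
N(13)−Z(25): -12≡14 → O
N(13)−E(4): 9 → J
P(15)−P(15): 0 → A
D(3)−S(18): -15≡11 → L
B(1)−X(23): -22≡4 → E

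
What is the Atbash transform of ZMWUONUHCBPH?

ANDFLMFSXYKS

Z(25) → A(0)
M(12) → N(13)
W(22) → D(3)
U(20) → F(5)
O(14) → L(11)
N(13) → M(12)
U(20) → F(5)
H(7) → S(18)
C(2) → X(23)
B(1) → Y(24)
P(15) → K(10)
H(7) → S(18)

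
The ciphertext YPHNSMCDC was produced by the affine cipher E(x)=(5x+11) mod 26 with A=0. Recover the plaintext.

NGUQRVTOT

The inverse of 5 mod 26 is 21, since 5·21=105≡1. Apply D(y)=21·(y−11) mod 26:
Y(24): 21·(24−11)=273≡13 → N
P(15): 21·(15−11)=84≡6 → G
H(7): 21·(7−11)=-84≡20 → U
N(13): 21·(13−11)=42≡16 → Q
S(18): 21·(18−11)=147≡17 → R
M(12): 21·(12−11)=21 → V
C(2): 21·(2−11)=-189≡19 → T
D(3): 21·(3−11)=-168≡14 → O
C(2): 21·(2−11)=-189≡19 → T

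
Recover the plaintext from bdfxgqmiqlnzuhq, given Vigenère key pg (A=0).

Repeat the key across the ciphertext: pgpgpgpgpgpgpgp
b(1)−p(15): -14≡12 → m
d(3)−g(6): -3≡23 → x
f(5)−p(15): -10≡16 → q
x(23)−g(6): 17 → r
g(6)−p(15): -9≡17 → r
q(16)−g(6): 10 → k
m(12)−p(15): -3≡23 → x
i(8)−g(6): 2 → c
q(16)−p(15): 1 → b
l(11)−g(6): 5 → f
n(13)−p(15): -2≡24 → y
z(25)−g(6): 19 → t
u(20)−p(15): 5 → f
h(7)−g(6): 1 → b
q(16)−p(15): 1 → b

mxqrrkxcbfytfbb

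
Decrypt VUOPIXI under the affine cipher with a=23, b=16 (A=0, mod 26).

The inverse of 23 mod 26 is 17, since 23·17=391≡1. Apply D(y)=17·(y−16) mod 26:
V(21): 17·(21−16)=85≡7 → H
U(20): 17·(20−16)=68≡16 → Q
O(14): 17·(14−16)=-34≡18 → S
P(15): 17·(15−16)=-17≡9 → J
I(8): 17·(8−16)=-136≡20 → U
X(23): 17·(23−16)=119≡15 → P
I(8): 17·(8−16)=-136≡20 → U

HQSJUPU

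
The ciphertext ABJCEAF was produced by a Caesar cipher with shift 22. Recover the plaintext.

A(0): 0−22=-22≡4 → E
B(1): 1−22=-21≡5 → F
J(9): 9−22=-13≡13 → N
C(2): 2−22=-20≡6 → G
E(4): 4−22=-18≡8 → I
A(0): 0−22=-22≡4 → E
F(5): 5−22=-17≡9 → J

EFNGIEJ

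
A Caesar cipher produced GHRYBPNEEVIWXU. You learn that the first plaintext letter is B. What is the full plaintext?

BCMTWKIZZQDRSP

From the crib: G(6)−B(1)=5, so the shift is 5.
Subtract 5 from each ciphertext letter:
G(6): 6−5=1 → B
H(7): 7−5=2 → C
R(17): 17−5=12 → M
Y(24): 24−5=19 → T
B(1): 1−5=-4≡22 → W
P(15): 15−5=10 → K
N(13): 13−5=8 → I
E(4): 4−5=-1≡25 → Z
E(4): 4−5=-1≡25 → Z
V(21): 21−5=16 → Q
I(8): 8−5=3 → D
W(22): 22−5=17 → R
X(23): 23−5=18 → S
U(20): 20−5=15 → P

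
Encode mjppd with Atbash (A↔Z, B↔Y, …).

m(12) → n(13)
j(9) → q(16)
p(15) → k(10)
p(15) → k(10)
d(3) → w(22)

nqkkw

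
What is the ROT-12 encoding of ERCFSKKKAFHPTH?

QDOREWWWMRTBFT

E(4): 4+12=16 → Q
R(17): 17+12=29≡3 → D
C(2): 2+12=14 → O
F(5): 5+12=17 → R
S(18): 18+12=30≡4 → E
K(10): 10+12=22 → W
K(10): 10+12=22 → W
K(10): 10+12=22 → W
A(0): 0+12=12 → M
F(5): 5+12=17 → R
H(7): 7+12=19 → T
P(15): 15+12=27≡1 → B
T(19): 19+12=31≡5 → F
H(7): 7+12=19 → T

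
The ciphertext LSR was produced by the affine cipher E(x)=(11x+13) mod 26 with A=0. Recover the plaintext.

ORY

The inverse of 11 mod 26 is 19, since 11·19=209≡1. Apply D(y)=19·(y−13) mod 26:
L(11): 19·(11−13)=-38≡14 → O
S(18): 19·(18−13)=95≡17 → R
R(17): 19·(17−13)=76≡24 → Y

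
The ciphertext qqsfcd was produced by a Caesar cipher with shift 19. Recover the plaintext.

q(16): 16−19=-3≡23 → x
q(16): 16−19=-3≡23 → x
s(18): 18−19=-1≡25 → z
f(5): 5−19=-14≡12 → m
c(2): 2−19=-17≡9 → j
d(3): 3−19=-16≡10 → k

xxzmjk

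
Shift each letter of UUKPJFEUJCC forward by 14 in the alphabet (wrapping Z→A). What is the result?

IIYDXTSIXQQ

U(20): 20+14=34≡8 → I
U(20): 20+14=34≡8 → I
K(10): 10+14=24 → Y
P(15): 15+14=29≡3 → D
J(9): 9+14=23 → X
F(5): 5+14=19 → T
E(4): 4+14=18 → S
U(20): 20+14=34≡8 → I
J(9): 9+14=23 → X
C(2): 2+14=16 → Q
C(2): 2+14=16 → Q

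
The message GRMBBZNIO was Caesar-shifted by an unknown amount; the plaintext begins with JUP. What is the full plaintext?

JUPEECQLR

From the crib: G(6)−J(9)=-3≡23, so the shift is 23.
Subtract 23 from each ciphertext letter:
G(6): 6−23=-17≡9 → J
R(17): 17−23=-6≡20 → U
M(12): 12−23=-11≡15 → P
B(1): 1−23=-22≡4 → E
B(1): 1−23=-22≡4 → E
Z(25): 25−23=2 → C
N(13): 13−23=-10≡16 → Q
I(8): 8−23=-15≡11 → L
O(14): 14−23=-9≡17 → R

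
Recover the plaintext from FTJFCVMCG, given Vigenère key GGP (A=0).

Repeat the key across the ciphertext: GGPGGPGGP
F(5)−G(6): -1≡25 → Z
T(19)−G(6): 13 → N
J(9)−P(15): -6≡20 → U
F(5)−G(6): -1≡25 → Z
C(2)−G(6): -4≡22 → W
V(21)−P(15): 6 → G
M(12)−G(6): 6 → G
C(2)−G(6): -4≡22 → W
G(6)−P(15): -9≡17 → R

ZNUZWGGWR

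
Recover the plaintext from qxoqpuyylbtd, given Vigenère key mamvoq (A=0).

Repeat the key across the ciphertext: mamvoqmamvoq
q(16)−m(12): 4 → e
x(23)−a(0): 23 → x
o(14)−m(12): 2 → c
q(16)−v(21): -5≡21 → v
p(15)−o(14): 1 → b
u(20)−q(16): 4 → e
y(24)−m(12): 12 → m
y(24)−a(0): 24 → y
l(11)−m(12): -1≡25 → z
b(1)−v(21): -20≡6 → g
t(19)−o(14): 5 → f
d(3)−q(16): -13≡13 → n

excvbemyzgfn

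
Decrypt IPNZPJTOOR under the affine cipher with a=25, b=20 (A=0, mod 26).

MFHVFLBGGD

The inverse of 25 mod 26 is 25, since 25·25=625≡1. Apply D(y)=25·(y−20) mod 26:
I(8): 25·(8−20)=-300≡12 → M
P(15): 25·(15−20)=-125≡5 → F
N(13): 25·(13−20)=-175≡7 → H
Z(25): 25·(25−20)=125≡21 → V
P(15): 25·(15−20)=-125≡5 → F
J(9): 25·(9−20)=-275≡11 → L
T(19): 25·(19−20)=-25≡1 → B
O(14): 25·(14−20)=-150≡6 → G
O(14): 25·(14−20)=-150≡6 → G
R(17): 25·(17−20)=-75≡3 → D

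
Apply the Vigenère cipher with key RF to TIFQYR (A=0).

KNWVPW

Repeat the key across the message: RFRFRF
T(19)+R(17): 36≡10 → K
I(8)+F(5): 13 → N
F(5)+R(17): 22 → W
Q(16)+F(5): 21 → V
Y(24)+R(17): 41≡15 → P
R(17)+F(5): 22 → W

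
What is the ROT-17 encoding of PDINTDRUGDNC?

GUZEKUILXUET

P(15): 15+17=32≡6 → G
D(3): 3+17=20 → U
I(8): 8+17=25 → Z
N(13): 13+17=30≡4 → E
T(19): 19+17=36≡10 → K
D(3): 3+17=20 → U
R(17): 17+17=34≡8 → I
U(20): 20+17=37≡11 → L
G(6): 6+17=23 → X
D(3): 3+17=20 → U
N(13): 13+17=30≡4 → E
C(2): 2+17=19 → T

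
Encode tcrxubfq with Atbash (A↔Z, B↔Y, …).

gxicfyuj

t(19) → g(6)
c(2) → x(23)
r(17) → i(8)
x(23) → c(2)
u(20) → f(5)
b(1) → y(24)
f(5) → u(20)
q(16) → j(9)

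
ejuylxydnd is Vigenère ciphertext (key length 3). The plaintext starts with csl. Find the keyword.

crj

Subtract each crib letter from the matching ciphertext letter (mod 26):
e(4)−c(2)=2 → c
j(9)−s(18)=-9≡17 → r
u(20)−l(11)=9 → j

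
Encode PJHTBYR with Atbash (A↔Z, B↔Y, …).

P(15) → K(10)
J(9) → Q(16)
H(7) → S(18)
T(19) → G(6)
B(1) → Y(24)
Y(24) → B(1)
R(17) → I(8)

KQSGYBI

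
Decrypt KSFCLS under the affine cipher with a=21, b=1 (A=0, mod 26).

THUFYH

The inverse of 21 mod 26 is 5, since 21·5=105≡1. Apply D(y)=5·(y−1) mod 26:
K(10): 5·(10−1)=45≡19 → T
S(18): 5·(18−1)=85≡7 → H
F(5): 5·(5−1)=20 → U
C(2): 5·(2−1)=5 → F
L(11): 5·(11−1)=50≡24 → Y
S(18): 5·(18−1)=85≡7 → H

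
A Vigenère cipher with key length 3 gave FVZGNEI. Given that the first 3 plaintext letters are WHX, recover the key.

JOC

Subtract each crib letter from the matching ciphertext letter (mod 26):
F(5)−W(22)=-17≡9 → J
V(21)−H(7)=14 → O
Z(25)−X(23)=2 → C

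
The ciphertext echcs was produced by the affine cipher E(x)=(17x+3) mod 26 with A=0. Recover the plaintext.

The inverse of 17 mod 26 is 23, since 17·23=391≡1. Apply D(y)=23·(y−3) mod 26:
e(4): 23·(4−3)=23 → x
c(2): 23·(2−3)=-23≡3 → d
h(7): 23·(7−3)=92≡14 → o
c(2): 23·(2−3)=-23≡3 → d
s(18): 23·(18−3)=345≡7 → h

xdodh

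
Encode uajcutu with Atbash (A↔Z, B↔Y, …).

fzqxfgf

u(20) → f(5)
a(0) → z(25)
j(9) → q(16)
c(2) → x(23)
u(20) → f(5)
t(19) → g(6)
u(20) → f(5)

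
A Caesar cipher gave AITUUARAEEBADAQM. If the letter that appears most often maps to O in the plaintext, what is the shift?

12

The most frequent ciphertext letter is A (appears 5 times).
A is position 0; O is position 14.
Shift = -14≡12.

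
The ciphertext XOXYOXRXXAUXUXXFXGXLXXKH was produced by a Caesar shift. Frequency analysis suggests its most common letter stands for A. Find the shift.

The most frequent ciphertext letter is X (appears 12 times).
X is position 23; A is position 0.
Shift = 23.

23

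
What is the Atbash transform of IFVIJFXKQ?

RUERQUCPJ

I(8) → R(17)
F(5) → U(20)
V(21) → E(4)
I(8) → R(17)
J(9) → Q(16)
F(5) → U(20)
X(23) → C(2)
K(10) → P(15)
Q(16) → J(9)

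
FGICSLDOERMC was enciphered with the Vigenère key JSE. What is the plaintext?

Repeat the key across the ciphertext: JSEJSEJSEJSE
F(5)−J(9): -4≡22 → W
G(6)−S(18): -12≡14 → O
I(8)−E(4): 4 → E
C(2)−J(9): -7≡19 → T
S(18)−S(18): 0 → A
L(11)−E(4): 7 → H
D(3)−J(9): -6≡20 → U
O(14)−S(18): -4≡22 → W
E(4)−E(4): 0 → A
R(17)−J(9): 8 → I
M(12)−S(18): -6≡20 → U
C(2)−E(4): -2≡24 → Y

WOETAHUWAIUY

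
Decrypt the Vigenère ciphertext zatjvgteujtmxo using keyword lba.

oztyugiduysmmn

Repeat the key across the ciphertext: lbalbalbalbalb
z(25)−l(11): 14 → o
a(0)−b(1): -1≡25 → z
t(19)−a(0): 19 → t
j(9)−l(11): -2≡24 → y
v(21)−b(1): 20 → u
g(6)−a(0): 6 → g
t(19)−l(11): 8 → i
e(4)−b(1): 3 → d
u(20)−a(0): 20 → u
j(9)−l(11): -2≡24 → y
t(19)−b(1): 18 → s
m(12)−a(0): 12 → m
x(23)−l(11): 12 → m
o(14)−b(1): 13 → n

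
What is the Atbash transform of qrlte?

jiogv

q(16) → j(9)
r(17) → i(8)
l(11) → o(14)
t(19) → g(6)
e(4) → v(21)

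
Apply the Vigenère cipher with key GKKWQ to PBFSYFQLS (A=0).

VLPOOLAVO

Repeat the key across the message: GKKWQGKKW
P(15)+G(6): 21 → V
B(1)+K(10): 11 → L
F(5)+K(10): 15 → P
S(18)+W(22): 40≡14 → O
Y(24)+Q(16): 40≡14 → O
F(5)+G(6): 11 → L
Q(16)+K(10): 26≡0 → A
L(11)+K(10): 21 → V
S(18)+W(22): 40≡14 → O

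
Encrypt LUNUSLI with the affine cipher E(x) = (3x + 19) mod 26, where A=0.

ABGBVAR

L(11): 3·11+19=52≡0 → A
U(20): 3·20+19=79≡1 → B
N(13): 3·13+19=58≡6 → G
U(20): 3·20+19=79≡1 → B
S(18): 3·18+19=73≡21 → V
L(11): 3·11+19=52≡0 → A
I(8): 3·8+19=43≡17 → R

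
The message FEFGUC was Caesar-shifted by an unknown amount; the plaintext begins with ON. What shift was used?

17

From the crib: F(5)−O(14)=-9≡17, so the shift is 17.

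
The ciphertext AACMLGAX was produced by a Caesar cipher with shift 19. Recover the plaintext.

A(0): 0−19=-19≡7 → H
A(0): 0−19=-19≡7 → H
C(2): 2−19=-17≡9 → J
M(12): 12−19=-7≡19 → T
L(11): 11−19=-8≡18 → S
G(6): 6−19=-13≡13 → N
A(0): 0−19=-19≡7 → H
X(23): 23−19=4 → E

HHJTSNHE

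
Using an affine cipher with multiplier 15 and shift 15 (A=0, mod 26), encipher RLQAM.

R(17): 15·17+15=270≡10 → K
L(11): 15·11+15=180≡24 → Y
Q(16): 15·16+15=255≡21 → V
A(0): 15·0+15=15 → P
M(12): 15·12+15=195≡13 → N

KYVPN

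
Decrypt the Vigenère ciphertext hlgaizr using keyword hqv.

Repeat the key across the ciphertext: hqvhqvh
h(7)−h(7): 0 → a
l(11)−q(16): -5≡21 → v
g(6)−v(21): -15≡11 → l
a(0)−h(7): -7≡19 → t
i(8)−q(16): -8≡18 → s
z(25)−v(21): 4 → e
r(17)−h(7): 10 → k

avltsek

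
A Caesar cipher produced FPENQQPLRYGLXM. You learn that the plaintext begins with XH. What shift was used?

From the crib: F(5)−X(23)=-18≡8, so the shift is 8.

8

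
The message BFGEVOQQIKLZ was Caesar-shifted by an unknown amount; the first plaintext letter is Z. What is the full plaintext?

ZDECTMOOGIJX

From the crib: B(1)−Z(25)=-24≡2, so the shift is 2.
Subtract 2 from each ciphertext letter:
B(1): 1−2=-1≡25 → Z
F(5): 5−2=3 → D
G(6): 6−2=4 → E
E(4): 4−2=2 → C
V(21): 21−2=19 → T
O(14): 14−2=12 → M
Q(16): 16−2=14 → O
Q(16): 16−2=14 → O
I(8): 8−2=6 → G
K(10): 10−2=8 → I
L(11): 11−2=9 → J
Z(25): 25−2=23 → X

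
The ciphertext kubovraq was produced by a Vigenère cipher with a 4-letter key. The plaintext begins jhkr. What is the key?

bnrx

Subtract each crib letter from the matching ciphertext letter (mod 26):
k(10)−j(9)=1 → b
u(20)−h(7)=13 → n
b(1)−k(10)=-9≡17 → r
o(14)−r(17)=-3≡23 → x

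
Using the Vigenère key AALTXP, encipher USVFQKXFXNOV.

USGYNZXFIGLK

Repeat the key across the message: AALTXPAALTXP
U(20)+A(0): 20 → U
S(18)+A(0): 18 → S
V(21)+L(11): 32≡6 → G
F(5)+T(19): 24 → Y
Q(16)+X(23): 39≡13 → N
K(10)+P(15): 25 → Z
X(23)+A(0): 23 → X
F(5)+A(0): 5 → F
X(23)+L(11): 34≡8 → I
N(13)+T(19): 32≡6 → G
O(14)+X(23): 37≡11 → L
V(21)+P(15): 36≡10 → K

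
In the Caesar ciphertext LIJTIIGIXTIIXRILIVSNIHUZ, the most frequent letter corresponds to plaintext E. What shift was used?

4

The most frequent ciphertext letter is I (appears 9 times).
I is position 8; E is position 4.
Shift = 4.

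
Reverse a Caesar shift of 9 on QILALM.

HZCRCD

Q(16): 16−9=7 → H
I(8): 8−9=-1≡25 → Z
L(11): 11−9=2 → C
A(0): 0−9=-9≡17 → R
L(11): 11−9=2 → C
M(12): 12−9=3 → D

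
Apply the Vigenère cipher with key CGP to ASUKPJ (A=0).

Repeat the key across the message: CGPCGP
A(0)+C(2): 2 → C
S(18)+G(6): 24 → Y
U(20)+P(15): 35≡9 → J
K(10)+C(2): 12 → M
P(15)+G(6): 21 → V
J(9)+P(15): 24 → Y

CYJMVY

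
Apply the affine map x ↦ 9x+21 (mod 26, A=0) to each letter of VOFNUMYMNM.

V(21): 9·21+21=210≡2 → C
O(14): 9·14+21=147≡17 → R
F(5): 9·5+21=66≡14 → O
N(13): 9·13+21=138≡8 → I
U(20): 9·20+21=201≡19 → T
M(12): 9·12+21=129≡25 → Z
Y(24): 9·24+21=237≡3 → D
M(12): 9·12+21=129≡25 → Z
N(13): 9·13+21=138≡8 → I
M(12): 9·12+21=129≡25 → Z

CROITZDZIZ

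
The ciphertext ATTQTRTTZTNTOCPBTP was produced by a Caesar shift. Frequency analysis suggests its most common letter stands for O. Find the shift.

The most frequent ciphertext letter is T (appears 8 times).
T is position 19; O is position 14.
Shift = 5.

5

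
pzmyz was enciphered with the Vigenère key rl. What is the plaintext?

yovni

Repeat the key across the ciphertext: rlrlr
p(15)−r(17): -2≡24 → y
z(25)−l(11): 14 → o
m(12)−r(17): -5≡21 → v
y(24)−l(11): 13 → n
z(25)−r(17): 8 → i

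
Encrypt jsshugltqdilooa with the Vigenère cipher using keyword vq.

Repeat the key across the message: vqvqvqvqvqvqvqv
j(9)+v(21): 30≡4 → e
s(18)+q(16): 34≡8 → i
s(18)+v(21): 39≡13 → n
h(7)+q(16): 23 → x
u(20)+v(21): 41≡15 → p
g(6)+q(16): 22 → w
l(11)+v(21): 32≡6 → g
t(19)+q(16): 35≡9 → j
q(16)+v(21): 37≡11 → l
d(3)+q(16): 19 → t
i(8)+v(21): 29≡3 → d
l(11)+q(16): 27≡1 → b
o(14)+v(21): 35≡9 → j
o(14)+q(16): 30≡4 → e
a(0)+v(21): 21 → v

einxpwgjltdbjev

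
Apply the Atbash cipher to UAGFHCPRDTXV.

U(20) → F(5)
A(0) → Z(25)
G(6) → T(19)
F(5) → U(20)
H(7) → S(18)
C(2) → X(23)
P(15) → K(10)
R(17) → I(8)
D(3) → W(22)
T(19) → G(6)
X(23) → C(2)
V(21) → E(4)

FZTUSXKIWGCE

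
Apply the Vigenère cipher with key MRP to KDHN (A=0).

Repeat the key across the message: MRPM
K(10)+M(12): 22 → W
D(3)+R(17): 20 → U
H(7)+P(15): 22 → W
N(13)+M(12): 25 → Z

WUWZ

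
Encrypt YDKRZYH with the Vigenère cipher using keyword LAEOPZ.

JDOFOXS

Repeat the key across the message: LAEOPZL
Y(24)+L(11): 35≡9 → J
D(3)+A(0): 3 → D
K(10)+E(4): 14 → O
R(17)+O(14): 31≡5 → F
Z(25)+P(15): 40≡14 → O
Y(24)+Z(25): 49≡23 → X
H(7)+L(11): 18 → S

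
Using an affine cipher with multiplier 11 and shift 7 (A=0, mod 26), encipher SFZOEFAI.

XKWFZKHR

S(18): 11·18+7=205≡23 → X
F(5): 11·5+7=62≡10 → K
Z(25): 11·25+7=282≡22 → W
O(14): 11·14+7=161≡5 → F
E(4): 11·4+7=51≡25 → Z
F(5): 11·5+7=62≡10 → K
A(0): 11·0+7=7 → H
I(8): 11·8+7=95≡17 → R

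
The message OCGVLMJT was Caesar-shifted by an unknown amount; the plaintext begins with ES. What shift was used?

From the crib: O(14)−E(4)=10, so the shift is 10.

10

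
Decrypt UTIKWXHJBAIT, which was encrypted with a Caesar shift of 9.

LKZBNOYASRZK

U(20): 20−9=11 → L
T(19): 19−9=10 → K
I(8): 8−9=-1≡25 → Z
K(10): 10−9=1 → B
W(22): 22−9=13 → N
X(23): 23−9=14 → O
H(7): 7−9=-2≡24 → Y
J(9): 9−9=0 → A
B(1): 1−9=-8≡18 → S
A(0): 0−9=-9≡17 → R
I(8): 8−9=-1≡25 → Z
T(19): 19−9=10 → K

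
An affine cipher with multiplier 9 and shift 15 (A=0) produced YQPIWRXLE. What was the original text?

The inverse of 9 mod 26 is 3, since 9·3=27≡1. Apply D(y)=3·(y−15) mod 26:
Y(24): 3·(24−15)=27≡1 → B
Q(16): 3·(16−15)=3 → D
P(15): 3·(15−15)=0 → A
I(8): 3·(8−15)=-21≡5 → F
W(22): 3·(22−15)=21 → V
R(17): 3·(17−15)=6 → G
X(23): 3·(23−15)=24 → Y
L(11): 3·(11−15)=-12≡14 → O
E(4): 3·(4−15)=-33≡19 → T

BDAFVGYOT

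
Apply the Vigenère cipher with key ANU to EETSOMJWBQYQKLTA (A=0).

ERNSBGJJVQLKKYNA

Repeat the key across the message: ANUANUANUANUANUA
E(4)+A(0): 4 → E
E(4)+N(13): 17 → R
T(19)+U(20): 39≡13 → N
S(18)+A(0): 18 → S
O(14)+N(13): 27≡1 → B
M(12)+U(20): 32≡6 → G
J(9)+A(0): 9 → J
W(22)+N(13): 35≡9 → J
B(1)+U(20): 21 → V
Q(16)+A(0): 16 → Q
Y(24)+N(13): 37≡11 → L
Q(16)+U(20): 36≡10 → K
K(10)+A(0): 10 → K
L(11)+N(13): 24 → Y
T(19)+U(20): 39≡13 → N
A(0)+A(0): 0 → A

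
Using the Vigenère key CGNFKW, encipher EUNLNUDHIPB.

GAAQXQFNVUL

Repeat the key across the message: CGNFKWCGNFK
E(4)+C(2): 6 → G
U(20)+G(6): 26≡0 → A
N(13)+N(13): 26≡0 → A
L(11)+F(5): 16 → Q
N(13)+K(10): 23 → X
U(20)+W(22): 42≡16 → Q
D(3)+C(2): 5 → F
H(7)+G(6): 13 → N
I(8)+N(13): 21 → V
P(15)+F(5): 20 → U
B(1)+K(10): 11 → L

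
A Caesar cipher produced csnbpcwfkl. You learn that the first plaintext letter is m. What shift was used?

From the crib: c(2)−m(12)=-10≡16, so the shift is 16.

16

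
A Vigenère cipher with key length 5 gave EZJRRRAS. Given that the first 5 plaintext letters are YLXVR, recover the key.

Subtract each crib letter from the matching ciphertext letter (mod 26):
E(4)−Y(24)=-20≡6 → G
Z(25)−L(11)=14 → O
J(9)−X(23)=-14≡12 → M
R(17)−V(21)=-4≡22 → W
R(17)−R(17)=0 → A

GOMWA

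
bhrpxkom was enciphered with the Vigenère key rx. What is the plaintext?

kkasgnxp

Repeat the key across the ciphertext: rxrxrxrx
b(1)−r(17): -16≡10 → k
h(7)−x(23): -16≡10 → k
r(17)−r(17): 0 → a
p(15)−x(23): -8≡18 → s
x(23)−r(17): 6 → g
k(10)−x(23): -13≡13 → n
o(14)−r(17): -3≡23 → x
m(12)−x(23): -11≡15 → p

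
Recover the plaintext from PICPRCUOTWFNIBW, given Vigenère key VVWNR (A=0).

Repeat the key across the ciphertext: VVWNRVVWNRVVWNR
P(15)−V(21): -6≡20 → U
I(8)−V(21): -13≡13 → N
C(2)−W(22): -20≡6 → G
P(15)−N(13): 2 → C
R(17)−R(17): 0 → A
C(2)−V(21): -19≡7 → H
U(20)−V(21): -1≡25 → Z
O(14)−W(22): -8≡18 → S
T(19)−N(13): 6 → G
W(22)−R(17): 5 → F
F(5)−V(21): -16≡10 → K
N(13)−V(21): -8≡18 → S
I(8)−W(22): -14≡12 → M
B(1)−N(13): -12≡14 → O
W(22)−R(17): 5 → F

UNGCAHZSGFKSMOF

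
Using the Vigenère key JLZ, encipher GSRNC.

Repeat the key across the message: JLZJL
G(6)+J(9): 15 → P
S(18)+L(11): 29≡3 → D
R(17)+Z(25): 42≡16 → Q
N(13)+J(9): 22 → W
C(2)+L(11): 13 → N

PDQWN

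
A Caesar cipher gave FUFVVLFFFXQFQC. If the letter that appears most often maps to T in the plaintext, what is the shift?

12

The most frequent ciphertext letter is F (appears 6 times).
F is position 5; T is position 19.
Shift = -14≡12.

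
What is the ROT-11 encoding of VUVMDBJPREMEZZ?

GFGXOMUACPXPKK

V(21): 21+11=32≡6 → G
U(20): 20+11=31≡5 → F
V(21): 21+11=32≡6 → G
M(12): 12+11=23 → X
D(3): 3+11=14 → O
B(1): 1+11=12 → M
J(9): 9+11=20 → U
P(15): 15+11=26≡0 → A
R(17): 17+11=28≡2 → C
E(4): 4+11=15 → P
M(12): 12+11=23 → X
E(4): 4+11=15 → P
Z(25): 25+11=36≡10 → K
Z(25): 25+11=36≡10 → K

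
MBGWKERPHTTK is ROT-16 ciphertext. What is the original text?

WLQGUOBZRDDU

M(12): 12−16=-4≡22 → W
B(1): 1−16=-15≡11 → L
G(6): 6−16=-10≡16 → Q
W(22): 22−16=6 → G
K(10): 10−16=-6≡20 → U
E(4): 4−16=-12≡14 → O
R(17): 17−16=1 → B
P(15): 15−16=-1≡25 → Z
H(7): 7−16=-9≡17 → R
T(19): 19−16=3 → D
T(19): 19−16=3 → D
K(10): 10−16=-6≡20 → U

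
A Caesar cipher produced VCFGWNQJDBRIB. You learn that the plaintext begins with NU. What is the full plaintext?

From the crib: V(21)−N(13)=8, so the shift is 8.
Subtract 8 from each ciphertext letter:
V(21): 21−8=13 → N
C(2): 2−8=-6≡20 → U
F(5): 5−8=-3≡23 → X
G(6): 6−8=-2≡24 → Y
W(22): 22−8=14 → O
N(13): 13−8=5 → F
Q(16): 16−8=8 → I
J(9): 9−8=1 → B
D(3): 3−8=-5≡21 → V
B(1): 1−8=-7≡19 → T
R(17): 17−8=9 → J
I(8): 8−8=0 → A
B(1): 1−8=-7≡19 → T

NUXYOFIBVTJAT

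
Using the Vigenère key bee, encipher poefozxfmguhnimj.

qsigsdyjqhylomqk

Repeat the key across the message: beebeebeebeebeeb
p(15)+b(1): 16 → q
o(14)+e(4): 18 → s
e(4)+e(4): 8 → i
f(5)+b(1): 6 → g
o(14)+e(4): 18 → s
z(25)+e(4): 29≡3 → d
x(23)+b(1): 24 → y
f(5)+e(4): 9 → j
m(12)+e(4): 16 → q
g(6)+b(1): 7 → h
u(20)+e(4): 24 → y
h(7)+e(4): 11 → l
n(13)+b(1): 14 → o
i(8)+e(4): 12 → m
m(12)+e(4): 16 → q
j(9)+b(1): 10 → k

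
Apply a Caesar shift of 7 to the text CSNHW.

JZUOD

C(2): 2+7=9 → J
S(18): 18+7=25 → Z
N(13): 13+7=20 → U
H(7): 7+7=14 → O
W(22): 22+7=29≡3 → D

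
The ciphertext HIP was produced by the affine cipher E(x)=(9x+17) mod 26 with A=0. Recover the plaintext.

WZU

The inverse of 9 mod 26 is 3, since 9·3=27≡1. Apply D(y)=3·(y−17) mod 26:
H(7): 3·(7−17)=-30≡22 → W
I(8): 3·(8−17)=-27≡25 → Z
P(15): 3·(15−17)=-6≡20 → U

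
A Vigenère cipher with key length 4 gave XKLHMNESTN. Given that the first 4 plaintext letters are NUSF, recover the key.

Subtract each crib letter from the matching ciphertext letter (mod 26):
X(23)−N(13)=10 → K
K(10)−U(20)=-10≡16 → Q
L(11)−S(18)=-7≡19 → T
H(7)−F(5)=2 → C

KQTC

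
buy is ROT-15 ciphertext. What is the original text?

mfj

b(1): 1−15=-14≡12 → m
u(20): 20−15=5 → f
y(24): 24−15=9 → j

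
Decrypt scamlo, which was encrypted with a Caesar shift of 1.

rbzlkn

s(18): 18−1=17 → r
c(2): 2−1=1 → b
a(0): 0−1=-1≡25 → z
m(12): 12−1=11 → l
l(11): 11−1=10 → k
o(14): 14−1=13 → n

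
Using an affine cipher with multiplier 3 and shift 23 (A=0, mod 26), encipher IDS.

VGZ

I(8): 3·8+23=47≡21 → V
D(3): 3·3+23=32≡6 → G
S(18): 3·18+23=77≡25 → Z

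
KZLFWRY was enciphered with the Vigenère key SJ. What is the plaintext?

Repeat the key across the ciphertext: SJSJSJS
K(10)−S(18): -8≡18 → S
Z(25)−J(9): 16 → Q
L(11)−S(18): -7≡19 → T
F(5)−J(9): -4≡22 → W
W(22)−S(18): 4 → E
R(17)−J(9): 8 → I
Y(24)−S(18): 6 → G

SQTWEIG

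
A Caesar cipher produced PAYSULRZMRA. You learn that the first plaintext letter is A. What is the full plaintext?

ALJDFWCKXCL

From the crib: P(15)−A(0)=15, so the shift is 15.
Subtract 15 from each ciphertext letter:
P(15): 15−15=0 → A
A(0): 0−15=-15≡11 → L
Y(24): 24−15=9 → J
S(18): 18−15=3 → D
U(20): 20−15=5 → F
L(11): 11−15=-4≡22 → W
R(17): 17−15=2 → C
Z(25): 25−15=10 → K
M(12): 12−15=-3≡23 → X
R(17): 17−15=2 → C
A(0): 0−15=-15≡11 → L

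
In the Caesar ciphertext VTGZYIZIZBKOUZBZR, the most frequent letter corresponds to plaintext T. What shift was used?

The most frequent ciphertext letter is Z (appears 5 times).
Z is position 25; T is position 19.
Shift = 6.

6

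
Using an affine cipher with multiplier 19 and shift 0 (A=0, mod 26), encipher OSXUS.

O(14): 19·14+0=266≡6 → G
S(18): 19·18+0=342≡4 → E
X(23): 19·23+0=437≡21 → V
U(20): 19·20+0=380≡16 → Q
S(18): 19·18+0=342≡4 → E

GEVQE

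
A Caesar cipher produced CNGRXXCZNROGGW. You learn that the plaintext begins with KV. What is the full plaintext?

From the crib: C(2)−K(10)=-8≡18, so the shift is 18.
Subtract 18 from each ciphertext letter:
C(2): 2−18=-16≡10 → K
N(13): 13−18=-5≡21 → V
G(6): 6−18=-12≡14 → O
R(17): 17−18=-1≡25 → Z
X(23): 23−18=5 → F
X(23): 23−18=5 → F
C(2): 2−18=-16≡10 → K
Z(25): 25−18=7 → H
N(13): 13−18=-5≡21 → V
R(17): 17−18=-1≡25 → Z
O(14): 14−18=-4≡22 → W
G(6): 6−18=-12≡14 → O
G(6): 6−18=-12≡14 → O
W(22): 22−18=4 → E

KVOZFFKHVZWOOE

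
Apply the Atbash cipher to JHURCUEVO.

J(9) → Q(16)
H(7) → S(18)
U(20) → F(5)
R(17) → I(8)
C(2) → X(23)
U(20) → F(5)
E(4) → V(21)
V(21) → E(4)
O(14) → L(11)

QSFIXFVEL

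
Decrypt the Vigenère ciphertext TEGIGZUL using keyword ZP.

Repeat the key across the ciphertext: ZPZPZPZP
T(19)−Z(25): -6≡20 → U
E(4)−P(15): -11≡15 → P
G(6)−Z(25): -19≡7 → H
I(8)−P(15): -7≡19 → T
G(6)−Z(25): -19≡7 → H
Z(25)−P(15): 10 → K
U(20)−Z(25): -5≡21 → V
L(11)−P(15): -4≡22 → W

UPHTHKVW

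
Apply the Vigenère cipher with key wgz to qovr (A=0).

Repeat the key across the message: wgzw
q(16)+w(22): 38≡12 → m
o(14)+g(6): 20 → u
v(21)+z(25): 46≡20 → u
r(17)+w(22): 39≡13 → n

muun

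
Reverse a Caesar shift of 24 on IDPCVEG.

KFREXGI

I(8): 8−24=-16≡10 → K
D(3): 3−24=-21≡5 → F
P(15): 15−24=-9≡17 → R
C(2): 2−24=-22≡4 → E
V(21): 21−24=-3≡23 → X
E(4): 4−24=-20≡6 → G
G(6): 6−24=-18≡8 → I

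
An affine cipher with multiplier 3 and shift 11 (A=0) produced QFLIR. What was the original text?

The inverse of 3 mod 26 is 9, since 3·9=27≡1. Apply D(y)=9·(y−11) mod 26:
Q(16): 9·(16−11)=45≡19 → T
F(5): 9·(5−11)=-54≡24 → Y
L(11): 9·(11−11)=0 → A
I(8): 9·(8−11)=-27≡25 → Z
R(17): 9·(17−11)=54≡2 → C

TYAZC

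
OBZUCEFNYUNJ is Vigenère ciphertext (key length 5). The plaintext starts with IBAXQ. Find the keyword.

GAZXM

Subtract each crib letter from the matching ciphertext letter (mod 26):
O(14)−I(8)=6 → G
B(1)−B(1)=0 → A
Z(25)−A(0)=25 → Z
U(20)−X(23)=-3≡23 → X
C(2)−Q(16)=-14≡12 → M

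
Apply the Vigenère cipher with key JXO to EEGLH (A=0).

NBUUE

Repeat the key across the message: JXOJX
E(4)+J(9): 13 → N
E(4)+X(23): 27≡1 → B
G(6)+O(14): 20 → U
L(11)+J(9): 20 → U
H(7)+X(23): 30≡4 → E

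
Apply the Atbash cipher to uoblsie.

u(20) → f(5)
o(14) → l(11)
b(1) → y(24)
l(11) → o(14)
s(18) → h(7)
i(8) → r(17)
e(4) → v(21)

flyohrv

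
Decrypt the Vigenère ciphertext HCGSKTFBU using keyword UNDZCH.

NPDTIMLOR

Repeat the key across the ciphertext: UNDZCHUND
H(7)−U(20): -13≡13 → N
C(2)−N(13): -11≡15 → P
G(6)−D(3): 3 → D
S(18)−Z(25): -7≡19 → T
K(10)−C(2): 8 → I
T(19)−H(7): 12 → M
F(5)−U(20): -15≡11 → L
B(1)−N(13): -12≡14 → O
U(20)−D(3): 17 → R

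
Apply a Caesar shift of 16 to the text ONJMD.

O(14): 14+16=30≡4 → E
N(13): 13+16=29≡3 → D
J(9): 9+16=25 → Z
M(12): 12+16=28≡2 → C
D(3): 3+16=19 → T

EDZCT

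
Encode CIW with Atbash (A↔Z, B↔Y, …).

XRD

C(2) → X(23)
I(8) → R(17)
W(22) → D(3)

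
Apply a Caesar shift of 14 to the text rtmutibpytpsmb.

fhaihwpdmhdgap

r(17): 17+14=31≡5 → f
t(19): 19+14=33≡7 → h
m(12): 12+14=26≡0 → a
u(20): 20+14=34≡8 → i
t(19): 19+14=33≡7 → h
i(8): 8+14=22 → w
b(1): 1+14=15 → p
p(15): 15+14=29≡3 → d
y(24): 24+14=38≡12 → m
t(19): 19+14=33≡7 → h
p(15): 15+14=29≡3 → d
s(18): 18+14=32≡6 → g
m(12): 12+14=26≡0 → a
b(1): 1+14=15 → p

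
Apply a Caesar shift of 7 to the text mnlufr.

m(12): 12+7=19 → t
n(13): 13+7=20 → u
l(11): 11+7=18 → s
u(20): 20+7=27≡1 → b
f(5): 5+7=12 → m
r(17): 17+7=24 → y

tusbmy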